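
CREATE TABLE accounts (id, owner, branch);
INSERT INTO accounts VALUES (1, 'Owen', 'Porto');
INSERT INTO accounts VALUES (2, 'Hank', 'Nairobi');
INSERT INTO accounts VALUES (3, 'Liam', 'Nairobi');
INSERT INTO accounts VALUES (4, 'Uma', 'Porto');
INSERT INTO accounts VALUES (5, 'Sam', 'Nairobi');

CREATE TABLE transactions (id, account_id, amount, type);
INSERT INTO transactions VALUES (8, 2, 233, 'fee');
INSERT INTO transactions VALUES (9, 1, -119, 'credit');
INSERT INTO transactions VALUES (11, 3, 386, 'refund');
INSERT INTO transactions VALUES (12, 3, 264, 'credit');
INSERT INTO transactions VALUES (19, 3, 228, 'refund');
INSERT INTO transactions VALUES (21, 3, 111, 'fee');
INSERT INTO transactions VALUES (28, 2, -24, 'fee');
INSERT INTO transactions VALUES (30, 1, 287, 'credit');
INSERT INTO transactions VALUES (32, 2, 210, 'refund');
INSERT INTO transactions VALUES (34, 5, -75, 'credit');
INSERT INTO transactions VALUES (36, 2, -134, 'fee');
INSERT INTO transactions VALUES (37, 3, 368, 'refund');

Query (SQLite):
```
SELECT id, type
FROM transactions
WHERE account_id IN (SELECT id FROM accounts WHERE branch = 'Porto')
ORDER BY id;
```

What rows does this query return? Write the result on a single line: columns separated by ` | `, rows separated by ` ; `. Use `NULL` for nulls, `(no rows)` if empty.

9 | credit ; 30 | credit

Inner query: accounts.id where branch = 'Porto'.
Outer: keep transactions rows whose account_id is in that set.
Inner query → {1, 4}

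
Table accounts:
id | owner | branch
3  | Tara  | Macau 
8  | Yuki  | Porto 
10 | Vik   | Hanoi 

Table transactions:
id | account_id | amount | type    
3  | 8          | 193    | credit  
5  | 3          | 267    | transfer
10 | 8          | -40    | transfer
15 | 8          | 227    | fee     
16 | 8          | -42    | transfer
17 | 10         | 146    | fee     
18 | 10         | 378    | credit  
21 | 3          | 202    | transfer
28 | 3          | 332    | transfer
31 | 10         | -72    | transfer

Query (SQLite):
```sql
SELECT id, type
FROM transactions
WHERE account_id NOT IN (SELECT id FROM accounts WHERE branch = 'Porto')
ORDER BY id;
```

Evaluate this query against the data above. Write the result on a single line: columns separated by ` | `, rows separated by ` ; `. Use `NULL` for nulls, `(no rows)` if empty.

5 | transfer ; 17 | fee ; 18 | credit ; 21 | transfer ; 28 | transfer ; 31 | transfer

Inner query: accounts.id where branch = 'Porto'.
Outer: keep transactions rows whose account_id is not in that set.
Inner query → {8}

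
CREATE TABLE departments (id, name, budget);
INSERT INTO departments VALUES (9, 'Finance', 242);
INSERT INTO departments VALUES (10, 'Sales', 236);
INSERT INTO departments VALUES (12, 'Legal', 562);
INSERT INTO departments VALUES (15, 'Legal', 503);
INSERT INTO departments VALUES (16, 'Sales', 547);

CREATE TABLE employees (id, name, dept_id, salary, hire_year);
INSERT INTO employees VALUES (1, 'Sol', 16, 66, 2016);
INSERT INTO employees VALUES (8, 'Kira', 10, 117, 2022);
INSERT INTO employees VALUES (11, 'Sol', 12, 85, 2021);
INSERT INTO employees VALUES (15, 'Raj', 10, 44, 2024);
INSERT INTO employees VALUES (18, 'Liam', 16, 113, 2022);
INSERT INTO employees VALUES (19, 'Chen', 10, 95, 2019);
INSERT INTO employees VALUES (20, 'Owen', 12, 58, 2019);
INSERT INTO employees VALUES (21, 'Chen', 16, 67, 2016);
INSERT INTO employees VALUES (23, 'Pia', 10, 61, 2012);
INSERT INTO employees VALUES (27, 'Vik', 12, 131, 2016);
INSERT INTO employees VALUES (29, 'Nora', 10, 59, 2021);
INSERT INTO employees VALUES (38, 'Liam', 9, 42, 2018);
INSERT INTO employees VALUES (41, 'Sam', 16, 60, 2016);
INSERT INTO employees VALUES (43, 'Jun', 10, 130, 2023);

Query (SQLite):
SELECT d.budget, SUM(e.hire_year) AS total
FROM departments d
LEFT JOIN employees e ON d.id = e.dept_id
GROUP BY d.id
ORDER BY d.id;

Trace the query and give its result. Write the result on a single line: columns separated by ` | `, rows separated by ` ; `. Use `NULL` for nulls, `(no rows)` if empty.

242 | 2018 ; 236 | 12121 ; 562 | 6056 ; 503 | NULL ; 547 | 8070

LEFT JOIN keeps every departments row; unmatched ones get NULL for employees columns.
Group by departments.id and compute SUM(e.hire_year). SUM over an all-NULL group is NULL.
  9: ids {38} → SUM(e.hire_year)=2018
  10: ids {8, 15, 19, 23, 29, 43} → SUM(e.hire_year)=12121
  12: ids {11, 20, 27} → SUM(e.hire_year)=6056
  15: ids {—} → SUM(e.hire_year)=NULL
  16: ids {1, 18, 21, 41} → SUM(e.hire_year)=8070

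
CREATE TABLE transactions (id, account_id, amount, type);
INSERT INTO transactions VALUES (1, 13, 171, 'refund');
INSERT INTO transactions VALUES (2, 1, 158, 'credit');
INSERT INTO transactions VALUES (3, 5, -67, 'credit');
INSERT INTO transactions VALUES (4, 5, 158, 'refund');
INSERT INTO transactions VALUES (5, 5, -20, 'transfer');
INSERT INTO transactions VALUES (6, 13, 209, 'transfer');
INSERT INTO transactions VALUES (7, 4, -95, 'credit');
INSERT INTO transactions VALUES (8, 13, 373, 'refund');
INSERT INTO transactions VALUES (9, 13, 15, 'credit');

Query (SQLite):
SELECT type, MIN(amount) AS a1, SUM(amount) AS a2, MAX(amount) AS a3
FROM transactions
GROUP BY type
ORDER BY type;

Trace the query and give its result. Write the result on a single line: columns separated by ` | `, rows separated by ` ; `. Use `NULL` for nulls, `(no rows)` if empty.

Group transactions by type.
Per group compute: MIN(amount), SUM(amount), MAX(amount).
  credit: ids {2, 3, 7, 9} → MIN(amount)=-95, SUM(amount)=11, MAX(amount)=158
  refund: ids {1, 4, 8} → MIN(amount)=158, SUM(amount)=702, MAX(amount)=373
  transfer: ids {5, 6} → MIN(amount)=-20, SUM(amount)=189, MAX(amount)=209

credit | -95 | 11 | 158 ; refund | 158 | 702 | 373 ; transfer | -20 | 189 | 209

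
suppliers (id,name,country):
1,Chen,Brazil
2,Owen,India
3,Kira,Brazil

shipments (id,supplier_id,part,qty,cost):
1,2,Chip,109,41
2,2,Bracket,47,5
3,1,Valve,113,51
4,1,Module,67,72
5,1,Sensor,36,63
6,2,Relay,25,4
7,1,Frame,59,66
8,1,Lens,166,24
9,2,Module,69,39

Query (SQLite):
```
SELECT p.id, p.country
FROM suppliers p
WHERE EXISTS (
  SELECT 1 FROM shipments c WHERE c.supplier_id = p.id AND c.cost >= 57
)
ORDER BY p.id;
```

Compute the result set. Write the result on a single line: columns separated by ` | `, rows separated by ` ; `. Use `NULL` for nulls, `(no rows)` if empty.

1 | Brazil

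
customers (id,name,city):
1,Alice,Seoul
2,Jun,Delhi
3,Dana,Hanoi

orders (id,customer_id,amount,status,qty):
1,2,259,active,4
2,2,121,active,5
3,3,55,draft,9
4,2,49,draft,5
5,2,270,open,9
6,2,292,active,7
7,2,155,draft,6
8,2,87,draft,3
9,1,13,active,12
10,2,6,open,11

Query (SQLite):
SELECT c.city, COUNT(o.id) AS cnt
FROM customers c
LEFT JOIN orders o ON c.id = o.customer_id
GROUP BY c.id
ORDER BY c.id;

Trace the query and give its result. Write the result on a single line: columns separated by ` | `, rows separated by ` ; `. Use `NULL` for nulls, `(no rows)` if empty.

LEFT JOIN keeps every customers row; unmatched ones get NULL for orders columns.
Group by customers.id and compute COUNT(o.id). COUNT(col) of an all-NULL group is 0.
  1: ids {9} → COUNT(o.id)=1
  2: ids {1, 2, 4, 5, 6, 7, 8, 10} → COUNT(o.id)=8
  3: ids {3} → COUNT(o.id)=1

Seoul | 1 ; Delhi | 8 ; Hanoi | 1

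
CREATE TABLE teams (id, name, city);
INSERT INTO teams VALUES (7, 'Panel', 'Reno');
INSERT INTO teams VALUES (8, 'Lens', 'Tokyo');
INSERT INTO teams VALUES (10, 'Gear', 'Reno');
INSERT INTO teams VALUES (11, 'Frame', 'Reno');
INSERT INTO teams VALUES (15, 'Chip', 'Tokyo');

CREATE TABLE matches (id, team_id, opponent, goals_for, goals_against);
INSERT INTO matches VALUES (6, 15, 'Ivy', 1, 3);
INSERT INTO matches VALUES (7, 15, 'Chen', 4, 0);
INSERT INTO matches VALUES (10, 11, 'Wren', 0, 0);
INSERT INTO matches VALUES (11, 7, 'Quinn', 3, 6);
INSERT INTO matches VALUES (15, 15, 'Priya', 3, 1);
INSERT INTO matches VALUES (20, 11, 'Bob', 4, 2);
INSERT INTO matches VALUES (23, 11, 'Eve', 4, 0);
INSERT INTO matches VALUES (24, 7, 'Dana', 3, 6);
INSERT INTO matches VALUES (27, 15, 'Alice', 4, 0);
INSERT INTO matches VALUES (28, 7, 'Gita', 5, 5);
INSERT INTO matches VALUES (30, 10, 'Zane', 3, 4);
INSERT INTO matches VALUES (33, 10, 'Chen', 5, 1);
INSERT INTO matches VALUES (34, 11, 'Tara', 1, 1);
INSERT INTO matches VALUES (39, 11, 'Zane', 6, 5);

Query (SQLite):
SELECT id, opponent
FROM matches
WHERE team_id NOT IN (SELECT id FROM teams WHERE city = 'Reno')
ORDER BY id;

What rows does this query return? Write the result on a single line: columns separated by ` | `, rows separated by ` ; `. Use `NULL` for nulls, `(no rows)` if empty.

6 | Ivy ; 7 | Chen ; 15 | Priya ; 27 | Alice

Inner query: teams.id where city = 'Reno'.
Outer: keep matches rows whose team_id is not in that set.
Inner query → {7, 10, 11}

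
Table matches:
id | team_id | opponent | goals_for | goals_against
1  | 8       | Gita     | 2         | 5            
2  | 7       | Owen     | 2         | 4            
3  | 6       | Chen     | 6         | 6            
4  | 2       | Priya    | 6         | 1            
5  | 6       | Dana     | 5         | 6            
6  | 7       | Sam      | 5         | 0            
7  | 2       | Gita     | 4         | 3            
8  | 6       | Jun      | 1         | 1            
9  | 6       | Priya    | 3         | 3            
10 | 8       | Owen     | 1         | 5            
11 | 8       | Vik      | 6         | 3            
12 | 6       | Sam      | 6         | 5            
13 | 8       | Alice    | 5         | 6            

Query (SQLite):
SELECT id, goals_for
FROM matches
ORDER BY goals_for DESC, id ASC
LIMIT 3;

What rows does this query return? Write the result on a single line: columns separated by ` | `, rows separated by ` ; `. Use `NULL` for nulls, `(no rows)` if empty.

3 | 6 ; 4 | 6 ; 11 | 6

Sort by goals_for desc, tiebreak id asc: (6, id=3), (6, id=4), (6, id=11), (6, id=12), (5, id=5), (5, id=6) …. Take first 3.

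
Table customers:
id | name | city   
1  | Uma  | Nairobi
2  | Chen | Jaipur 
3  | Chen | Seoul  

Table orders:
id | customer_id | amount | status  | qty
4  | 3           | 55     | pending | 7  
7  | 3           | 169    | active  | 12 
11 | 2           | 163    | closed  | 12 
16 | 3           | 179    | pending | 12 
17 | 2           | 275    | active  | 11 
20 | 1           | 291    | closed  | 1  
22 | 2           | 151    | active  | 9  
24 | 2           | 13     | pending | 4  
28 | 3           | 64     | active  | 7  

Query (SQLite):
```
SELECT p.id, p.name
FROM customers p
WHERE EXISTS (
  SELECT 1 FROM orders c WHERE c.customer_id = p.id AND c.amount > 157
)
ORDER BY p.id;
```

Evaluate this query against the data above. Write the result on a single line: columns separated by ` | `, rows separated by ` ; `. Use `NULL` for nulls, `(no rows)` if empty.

For each customers row, check whether any orders with matching customer_id has amount > 157.
Keep rows where that is true.

1 | Uma ; 2 | Chen ; 3 | Chen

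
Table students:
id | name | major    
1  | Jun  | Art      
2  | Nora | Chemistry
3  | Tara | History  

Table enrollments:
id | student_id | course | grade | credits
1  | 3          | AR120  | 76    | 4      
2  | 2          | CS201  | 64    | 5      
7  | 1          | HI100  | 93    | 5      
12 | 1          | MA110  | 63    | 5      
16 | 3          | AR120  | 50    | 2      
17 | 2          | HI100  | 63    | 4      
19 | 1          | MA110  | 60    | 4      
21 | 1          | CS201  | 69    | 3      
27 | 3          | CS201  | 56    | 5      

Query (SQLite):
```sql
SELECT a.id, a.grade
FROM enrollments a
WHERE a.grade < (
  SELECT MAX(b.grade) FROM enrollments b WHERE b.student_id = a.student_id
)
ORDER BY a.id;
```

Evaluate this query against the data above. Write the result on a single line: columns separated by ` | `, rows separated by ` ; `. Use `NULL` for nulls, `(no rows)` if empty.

12 | 63 ; 16 | 50 ; 17 | 63 ; 19 | 60 ; 21 | 69 ; 27 | 56

For each enrollments row a, compute MAX(grade) over rows sharing a.student_id.
Keep row a if a.grade < that per-group MAX.
  student_id=1: MAX(grade) = 93
  student_id=2: MAX(grade) = 64
  student_id=3: MAX(grade) = 76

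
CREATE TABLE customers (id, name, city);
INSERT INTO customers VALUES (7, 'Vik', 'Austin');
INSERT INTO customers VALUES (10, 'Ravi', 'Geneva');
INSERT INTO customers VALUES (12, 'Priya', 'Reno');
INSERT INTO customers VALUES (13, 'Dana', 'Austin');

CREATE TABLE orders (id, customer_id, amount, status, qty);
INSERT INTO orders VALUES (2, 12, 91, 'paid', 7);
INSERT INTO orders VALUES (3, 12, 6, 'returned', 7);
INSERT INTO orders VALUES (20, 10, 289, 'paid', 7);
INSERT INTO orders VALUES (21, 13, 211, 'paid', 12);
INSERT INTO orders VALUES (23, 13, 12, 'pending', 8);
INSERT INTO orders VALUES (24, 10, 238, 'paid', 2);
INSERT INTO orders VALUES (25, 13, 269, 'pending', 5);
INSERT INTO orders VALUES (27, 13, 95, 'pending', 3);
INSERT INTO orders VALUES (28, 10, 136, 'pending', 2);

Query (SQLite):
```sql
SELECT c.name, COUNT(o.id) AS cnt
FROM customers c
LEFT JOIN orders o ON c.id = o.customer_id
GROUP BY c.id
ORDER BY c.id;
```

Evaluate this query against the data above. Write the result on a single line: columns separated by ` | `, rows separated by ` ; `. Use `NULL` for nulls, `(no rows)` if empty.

Vik | 0 ; Ravi | 3 ; Priya | 2 ; Dana | 4

LEFT JOIN keeps every customers row; unmatched ones get NULL for orders columns.
Group by customers.id and compute COUNT(o.id). COUNT(col) of an all-NULL group is 0.
  7: ids {—} → COUNT(o.id)=0
  10: ids {20, 24, 28} → COUNT(o.id)=3
  12: ids {2, 3} → COUNT(o.id)=2
  13: ids {21, 23, 25, 27} → COUNT(o.id)=4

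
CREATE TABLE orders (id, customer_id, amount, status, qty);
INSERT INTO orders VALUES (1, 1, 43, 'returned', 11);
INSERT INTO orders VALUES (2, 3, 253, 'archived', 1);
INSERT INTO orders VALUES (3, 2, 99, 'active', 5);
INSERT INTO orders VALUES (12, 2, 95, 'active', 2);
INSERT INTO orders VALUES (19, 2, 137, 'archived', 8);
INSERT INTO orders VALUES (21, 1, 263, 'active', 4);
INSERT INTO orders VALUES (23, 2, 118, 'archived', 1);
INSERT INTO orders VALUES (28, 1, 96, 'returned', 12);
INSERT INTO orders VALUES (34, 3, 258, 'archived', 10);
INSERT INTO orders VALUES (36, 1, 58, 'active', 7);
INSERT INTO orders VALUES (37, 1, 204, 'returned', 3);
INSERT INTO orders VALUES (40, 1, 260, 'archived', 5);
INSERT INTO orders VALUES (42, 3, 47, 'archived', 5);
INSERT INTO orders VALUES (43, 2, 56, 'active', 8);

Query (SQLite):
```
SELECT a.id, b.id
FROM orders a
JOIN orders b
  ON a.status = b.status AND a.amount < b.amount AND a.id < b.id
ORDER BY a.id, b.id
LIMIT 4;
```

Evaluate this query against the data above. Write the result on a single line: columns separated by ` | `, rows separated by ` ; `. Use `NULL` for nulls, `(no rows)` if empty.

Pairs (a,b) with same status, a.amount < b.amount, a.id < b.id.
status groups: active:{3,12,21,36,43} archived:{2,19,23,34,40,42} returned:{1,28,37}
Ordered by (a.id, b.id); first 4.

1 | 28 ; 1 | 37 ; 2 | 34 ; 2 | 40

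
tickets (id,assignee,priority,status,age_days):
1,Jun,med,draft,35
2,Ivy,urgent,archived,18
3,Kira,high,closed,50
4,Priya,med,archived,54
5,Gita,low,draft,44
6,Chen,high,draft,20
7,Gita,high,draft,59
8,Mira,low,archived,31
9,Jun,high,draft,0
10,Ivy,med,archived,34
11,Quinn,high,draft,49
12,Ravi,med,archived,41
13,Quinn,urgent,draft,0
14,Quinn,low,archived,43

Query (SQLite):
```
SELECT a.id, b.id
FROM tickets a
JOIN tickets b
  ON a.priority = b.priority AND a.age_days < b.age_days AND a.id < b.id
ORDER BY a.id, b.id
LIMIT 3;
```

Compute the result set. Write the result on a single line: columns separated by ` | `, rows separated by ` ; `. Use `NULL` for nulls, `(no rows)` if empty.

1 | 4 ; 1 | 12 ; 3 | 7

Pairs (a,b) with same priority, a.age_days < b.age_days, a.id < b.id.
priority groups: high:{3,6,7,9,11} low:{5,8,14} med:{1,4,10,12} urgent:{2,13}
Ordered by (a.id, b.id); first 3.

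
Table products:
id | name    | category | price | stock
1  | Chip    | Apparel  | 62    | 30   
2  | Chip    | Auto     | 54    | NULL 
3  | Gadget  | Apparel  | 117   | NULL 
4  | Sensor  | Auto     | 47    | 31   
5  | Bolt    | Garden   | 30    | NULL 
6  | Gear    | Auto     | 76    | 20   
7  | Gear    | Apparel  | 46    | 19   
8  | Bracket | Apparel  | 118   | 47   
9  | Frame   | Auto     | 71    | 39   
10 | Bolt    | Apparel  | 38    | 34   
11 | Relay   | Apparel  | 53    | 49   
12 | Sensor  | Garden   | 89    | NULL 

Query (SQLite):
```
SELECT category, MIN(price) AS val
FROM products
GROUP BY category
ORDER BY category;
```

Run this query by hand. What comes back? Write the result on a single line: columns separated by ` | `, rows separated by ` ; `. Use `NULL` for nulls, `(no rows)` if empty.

Partition products by category; compute MIN(price) within each group.
  Apparel: ids {1, 3, 7, 8, 10, 11} → MIN(price)=38
  Auto: ids {2, 4, 6, 9} → MIN(price)=47
  Garden: ids {5, 12} → MIN(price)=30

Apparel | 38 ; Auto | 47 ; Garden | 30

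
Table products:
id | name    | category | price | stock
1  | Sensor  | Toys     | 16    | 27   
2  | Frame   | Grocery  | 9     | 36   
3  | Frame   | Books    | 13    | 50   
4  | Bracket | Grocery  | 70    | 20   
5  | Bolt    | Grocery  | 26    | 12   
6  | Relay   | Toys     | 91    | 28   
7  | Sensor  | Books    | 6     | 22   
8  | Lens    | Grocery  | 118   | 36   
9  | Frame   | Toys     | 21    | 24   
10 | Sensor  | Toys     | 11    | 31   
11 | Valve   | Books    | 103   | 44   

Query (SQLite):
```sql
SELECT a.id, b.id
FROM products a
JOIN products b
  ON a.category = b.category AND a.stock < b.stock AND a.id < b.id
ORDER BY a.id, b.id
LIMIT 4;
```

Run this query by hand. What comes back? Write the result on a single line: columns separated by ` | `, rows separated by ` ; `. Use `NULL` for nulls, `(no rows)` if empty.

1 | 6 ; 1 | 10 ; 4 | 8 ; 5 | 8

Pairs (a,b) with same category, a.stock < b.stock, a.id < b.id.
category groups: Books:{3,7,11} Grocery:{2,4,5,8} Toys:{1,6,9,10}
Ordered by (a.id, b.id); first 4.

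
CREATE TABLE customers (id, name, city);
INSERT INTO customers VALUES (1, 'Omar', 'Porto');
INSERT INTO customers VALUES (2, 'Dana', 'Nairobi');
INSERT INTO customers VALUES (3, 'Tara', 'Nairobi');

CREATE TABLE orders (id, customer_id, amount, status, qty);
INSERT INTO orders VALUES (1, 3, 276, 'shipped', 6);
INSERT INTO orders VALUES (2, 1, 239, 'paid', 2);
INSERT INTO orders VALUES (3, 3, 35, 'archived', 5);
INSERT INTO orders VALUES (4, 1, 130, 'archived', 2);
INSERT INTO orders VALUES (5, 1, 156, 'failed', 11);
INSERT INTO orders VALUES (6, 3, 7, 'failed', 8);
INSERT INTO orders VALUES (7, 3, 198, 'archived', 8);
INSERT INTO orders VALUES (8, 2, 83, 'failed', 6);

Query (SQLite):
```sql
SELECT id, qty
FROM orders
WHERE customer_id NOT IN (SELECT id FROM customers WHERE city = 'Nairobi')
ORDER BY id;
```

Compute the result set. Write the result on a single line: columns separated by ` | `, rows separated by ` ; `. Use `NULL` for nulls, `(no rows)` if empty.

2 | 2 ; 4 | 2 ; 5 | 11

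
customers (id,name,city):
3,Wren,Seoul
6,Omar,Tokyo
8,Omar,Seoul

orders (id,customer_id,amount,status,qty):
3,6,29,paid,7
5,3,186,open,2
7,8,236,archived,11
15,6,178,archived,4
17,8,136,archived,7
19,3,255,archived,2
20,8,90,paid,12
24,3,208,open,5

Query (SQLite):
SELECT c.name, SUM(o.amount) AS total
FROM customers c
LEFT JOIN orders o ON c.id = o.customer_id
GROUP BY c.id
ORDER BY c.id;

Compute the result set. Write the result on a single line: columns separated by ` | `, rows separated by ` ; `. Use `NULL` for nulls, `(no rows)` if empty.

Wren | 649 ; Omar | 207 ; Omar | 462

LEFT JOIN keeps every customers row; unmatched ones get NULL for orders columns.
Group by customers.id and compute SUM(o.amount). SUM over an all-NULL group is NULL.
  3: ids {5, 19, 24} → SUM(o.amount)=649
  6: ids {3, 15} → SUM(o.amount)=207
  8: ids {7, 17, 20} → SUM(o.amount)=462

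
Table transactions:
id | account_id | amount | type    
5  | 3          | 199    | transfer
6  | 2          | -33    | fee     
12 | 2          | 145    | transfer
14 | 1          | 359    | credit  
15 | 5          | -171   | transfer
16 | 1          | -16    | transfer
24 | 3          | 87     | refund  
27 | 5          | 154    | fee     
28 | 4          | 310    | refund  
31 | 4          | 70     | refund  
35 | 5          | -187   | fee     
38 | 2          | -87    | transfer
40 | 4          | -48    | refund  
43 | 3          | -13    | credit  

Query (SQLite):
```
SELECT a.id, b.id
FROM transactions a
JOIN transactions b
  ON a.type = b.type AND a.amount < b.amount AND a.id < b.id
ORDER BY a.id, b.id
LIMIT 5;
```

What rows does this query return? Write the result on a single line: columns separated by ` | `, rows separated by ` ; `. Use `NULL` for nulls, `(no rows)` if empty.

6 | 27 ; 15 | 16 ; 15 | 38 ; 24 | 28

Pairs (a,b) with same type, a.amount < b.amount, a.id < b.id.
type groups: credit:{14,43} fee:{6,27,35} refund:{24,28,31,40} transfer:{5,12,15,16,38}
Ordered by (a.id, b.id); first 5.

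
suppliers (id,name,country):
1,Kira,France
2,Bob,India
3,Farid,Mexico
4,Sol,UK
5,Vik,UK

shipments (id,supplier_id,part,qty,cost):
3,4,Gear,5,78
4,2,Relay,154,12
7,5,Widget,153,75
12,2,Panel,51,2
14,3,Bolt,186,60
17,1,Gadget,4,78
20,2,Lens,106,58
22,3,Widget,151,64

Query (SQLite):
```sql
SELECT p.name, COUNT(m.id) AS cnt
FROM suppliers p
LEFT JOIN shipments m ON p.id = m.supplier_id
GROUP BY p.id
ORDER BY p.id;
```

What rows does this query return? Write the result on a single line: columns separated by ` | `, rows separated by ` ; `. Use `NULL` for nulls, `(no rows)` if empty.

Kira | 1 ; Bob | 3 ; Farid | 2 ; Sol | 1 ; Vik | 1

LEFT JOIN keeps every suppliers row; unmatched ones get NULL for shipments columns.
Group by suppliers.id and compute COUNT(m.id). COUNT(col) of an all-NULL group is 0.
  1: ids {17} → COUNT(m.id)=1
  2: ids {4, 12, 20} → COUNT(m.id)=3
  3: ids {14, 22} → COUNT(m.id)=2
  4: ids {3} → COUNT(m.id)=1
  5: ids {7} → COUNT(m.id)=1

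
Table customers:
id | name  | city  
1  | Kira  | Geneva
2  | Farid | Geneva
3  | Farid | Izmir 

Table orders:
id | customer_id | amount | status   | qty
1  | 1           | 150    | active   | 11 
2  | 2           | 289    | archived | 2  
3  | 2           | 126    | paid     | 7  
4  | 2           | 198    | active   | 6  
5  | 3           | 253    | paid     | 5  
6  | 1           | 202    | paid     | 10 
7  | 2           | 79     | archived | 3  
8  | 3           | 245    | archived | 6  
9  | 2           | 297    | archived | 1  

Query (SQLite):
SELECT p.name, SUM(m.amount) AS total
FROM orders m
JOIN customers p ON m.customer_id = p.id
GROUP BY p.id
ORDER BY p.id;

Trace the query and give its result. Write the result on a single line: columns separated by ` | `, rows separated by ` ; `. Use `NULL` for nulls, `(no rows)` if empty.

Kira | 352 ; Farid | 989 ; Farid | 498

Join each orders row to its customers via customer_id.
Group joined rows by customers.id; compute SUM(m.amount) per group.
  1: ids {1, 6} → SUM(m.amount)=352
  2: ids {2, 3, 4, 7, 9} → SUM(m.amount)=989
  3: ids {5, 8} → SUM(m.amount)=498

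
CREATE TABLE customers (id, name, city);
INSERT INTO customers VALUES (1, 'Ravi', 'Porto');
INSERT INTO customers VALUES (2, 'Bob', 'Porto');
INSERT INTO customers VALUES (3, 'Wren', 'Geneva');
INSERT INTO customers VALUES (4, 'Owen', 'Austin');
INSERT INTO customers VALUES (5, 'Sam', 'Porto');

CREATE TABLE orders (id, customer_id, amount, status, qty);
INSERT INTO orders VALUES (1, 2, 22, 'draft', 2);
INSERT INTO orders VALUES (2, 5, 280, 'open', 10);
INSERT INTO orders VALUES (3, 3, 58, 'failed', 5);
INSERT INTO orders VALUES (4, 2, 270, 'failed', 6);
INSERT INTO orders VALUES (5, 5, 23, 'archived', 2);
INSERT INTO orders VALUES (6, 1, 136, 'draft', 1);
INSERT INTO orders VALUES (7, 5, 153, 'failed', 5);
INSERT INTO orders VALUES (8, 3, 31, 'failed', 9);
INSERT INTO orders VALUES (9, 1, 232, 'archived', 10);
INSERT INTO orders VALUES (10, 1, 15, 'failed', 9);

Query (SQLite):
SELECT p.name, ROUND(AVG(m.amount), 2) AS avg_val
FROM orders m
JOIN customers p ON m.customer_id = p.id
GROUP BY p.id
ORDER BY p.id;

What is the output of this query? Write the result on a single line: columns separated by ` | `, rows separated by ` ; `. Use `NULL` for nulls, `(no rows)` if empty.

Join each orders row to its customers via customer_id.
Group joined rows by customers.id; compute ROUND(AVG(m.amount), 2) per group.
  1: ids {6, 9, 10} → ROUND(AVG(m.amount), 2)=127.67
  2: ids {1, 4} → ROUND(AVG(m.amount), 2)=146
  3: ids {3, 8} → ROUND(AVG(m.amount), 2)=44.5
  5: ids {2, 5, 7} → ROUND(AVG(m.amount), 2)=152

Ravi | 127.67 ; Bob | 146 ; Wren | 44.5 ; Sam | 152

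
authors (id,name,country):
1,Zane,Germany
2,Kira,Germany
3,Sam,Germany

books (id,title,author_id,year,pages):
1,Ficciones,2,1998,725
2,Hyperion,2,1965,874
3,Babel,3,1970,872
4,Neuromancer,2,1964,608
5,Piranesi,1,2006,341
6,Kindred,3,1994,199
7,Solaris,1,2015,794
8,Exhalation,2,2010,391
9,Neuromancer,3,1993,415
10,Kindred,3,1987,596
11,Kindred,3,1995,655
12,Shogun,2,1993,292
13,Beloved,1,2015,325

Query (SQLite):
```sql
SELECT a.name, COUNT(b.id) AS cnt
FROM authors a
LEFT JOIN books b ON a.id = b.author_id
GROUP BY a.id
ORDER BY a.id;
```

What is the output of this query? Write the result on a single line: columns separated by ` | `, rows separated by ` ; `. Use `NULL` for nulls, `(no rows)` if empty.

Zane | 3 ; Kira | 5 ; Sam | 5

LEFT JOIN keeps every authors row; unmatched ones get NULL for books columns.
Group by authors.id and compute COUNT(b.id). COUNT(col) of an all-NULL group is 0.
  1: ids {5, 7, 13} → COUNT(b.id)=3
  2: ids {1, 2, 4, 8, 12} → COUNT(b.id)=5
  3: ids {3, 6, 9, 10, 11} → COUNT(b.id)=5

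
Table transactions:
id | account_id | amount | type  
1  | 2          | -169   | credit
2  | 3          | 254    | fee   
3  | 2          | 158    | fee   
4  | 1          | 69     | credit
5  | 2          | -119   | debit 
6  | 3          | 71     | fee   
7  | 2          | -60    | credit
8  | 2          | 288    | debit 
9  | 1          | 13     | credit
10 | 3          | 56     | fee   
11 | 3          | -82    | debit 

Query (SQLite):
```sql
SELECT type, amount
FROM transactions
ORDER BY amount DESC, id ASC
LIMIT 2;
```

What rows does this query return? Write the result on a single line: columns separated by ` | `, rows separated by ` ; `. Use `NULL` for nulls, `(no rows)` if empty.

debit | 288 ; fee | 254

Sort by amount desc, tiebreak id asc: (288, id=8), (254, id=2), (158, id=3), (71, id=6), (69, id=4) …. Take first 2.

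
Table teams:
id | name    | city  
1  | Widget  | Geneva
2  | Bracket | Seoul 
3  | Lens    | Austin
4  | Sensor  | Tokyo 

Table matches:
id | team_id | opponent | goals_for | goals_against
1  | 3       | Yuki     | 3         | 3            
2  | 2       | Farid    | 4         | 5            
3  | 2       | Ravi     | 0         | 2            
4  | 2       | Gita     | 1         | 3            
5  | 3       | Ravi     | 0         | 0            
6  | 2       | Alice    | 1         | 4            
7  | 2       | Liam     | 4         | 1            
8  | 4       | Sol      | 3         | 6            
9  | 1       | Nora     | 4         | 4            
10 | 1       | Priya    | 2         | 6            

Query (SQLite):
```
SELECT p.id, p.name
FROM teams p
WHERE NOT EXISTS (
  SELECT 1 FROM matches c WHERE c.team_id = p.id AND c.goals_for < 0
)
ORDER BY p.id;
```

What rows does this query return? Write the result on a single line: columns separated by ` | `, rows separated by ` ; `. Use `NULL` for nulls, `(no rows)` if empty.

1 | Widget ; 2 | Bracket ; 3 | Lens ; 4 | Sensor

For each teams row, check whether any matches with matching team_id has goals_for < 0.
Keep rows where that is false.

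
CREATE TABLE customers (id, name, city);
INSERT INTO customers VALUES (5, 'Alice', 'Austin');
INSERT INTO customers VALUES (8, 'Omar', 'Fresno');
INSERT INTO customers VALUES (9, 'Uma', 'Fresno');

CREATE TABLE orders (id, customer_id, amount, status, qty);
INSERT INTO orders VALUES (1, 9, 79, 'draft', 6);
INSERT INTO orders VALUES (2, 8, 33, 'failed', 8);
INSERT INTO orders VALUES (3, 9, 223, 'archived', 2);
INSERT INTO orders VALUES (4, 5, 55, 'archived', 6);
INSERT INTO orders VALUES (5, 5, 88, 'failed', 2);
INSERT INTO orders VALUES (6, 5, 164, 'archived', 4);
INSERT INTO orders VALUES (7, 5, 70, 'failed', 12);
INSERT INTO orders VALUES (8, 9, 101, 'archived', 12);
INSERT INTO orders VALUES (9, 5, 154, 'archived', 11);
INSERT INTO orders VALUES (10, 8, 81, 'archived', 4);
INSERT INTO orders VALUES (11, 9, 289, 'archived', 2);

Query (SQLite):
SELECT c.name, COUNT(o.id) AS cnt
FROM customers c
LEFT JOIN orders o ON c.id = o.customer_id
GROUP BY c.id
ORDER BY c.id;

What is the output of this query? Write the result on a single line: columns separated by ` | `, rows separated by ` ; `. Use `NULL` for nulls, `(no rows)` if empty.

Alice | 5 ; Omar | 2 ; Uma | 4

LEFT JOIN keeps every customers row; unmatched ones get NULL for orders columns.
Group by customers.id and compute COUNT(o.id). COUNT(col) of an all-NULL group is 0.
  5: ids {4, 5, 6, 7, 9} → COUNT(o.id)=5
  8: ids {2, 10} → COUNT(o.id)=2
  9: ids {1, 3, 8, 11} → COUNT(o.id)=4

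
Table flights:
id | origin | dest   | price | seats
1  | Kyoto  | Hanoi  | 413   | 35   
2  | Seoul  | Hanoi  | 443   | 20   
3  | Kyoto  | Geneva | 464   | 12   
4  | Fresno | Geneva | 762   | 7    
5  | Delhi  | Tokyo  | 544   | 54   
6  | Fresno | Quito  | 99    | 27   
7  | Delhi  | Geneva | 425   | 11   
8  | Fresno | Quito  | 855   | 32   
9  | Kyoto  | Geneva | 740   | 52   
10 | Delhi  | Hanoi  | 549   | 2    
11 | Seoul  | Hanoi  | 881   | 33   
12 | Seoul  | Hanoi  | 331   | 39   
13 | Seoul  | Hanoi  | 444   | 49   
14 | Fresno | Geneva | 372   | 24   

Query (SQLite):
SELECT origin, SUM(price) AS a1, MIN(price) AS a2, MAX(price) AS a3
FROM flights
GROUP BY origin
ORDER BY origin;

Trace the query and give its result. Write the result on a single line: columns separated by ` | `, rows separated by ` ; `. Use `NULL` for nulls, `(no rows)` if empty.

Group flights by origin.
Per group compute: SUM(price), MIN(price), MAX(price).
  Delhi: ids {5, 7, 10} → SUM(price)=1518, MIN(price)=425, MAX(price)=549
  Fresno: ids {4, 6, 8, 14} → SUM(price)=2088, MIN(price)=99, MAX(price)=855
  Kyoto: ids {1, 3, 9} → SUM(price)=1617, MIN(price)=413, MAX(price)=740
  Seoul: ids {2, 11, 12, 13} → SUM(price)=2099, MIN(price)=331, MAX(price)=881

Delhi | 1518 | 425 | 549 ; Fresno | 2088 | 99 | 855 ; Kyoto | 1617 | 413 | 740 ; Seoul | 2099 | 331 | 881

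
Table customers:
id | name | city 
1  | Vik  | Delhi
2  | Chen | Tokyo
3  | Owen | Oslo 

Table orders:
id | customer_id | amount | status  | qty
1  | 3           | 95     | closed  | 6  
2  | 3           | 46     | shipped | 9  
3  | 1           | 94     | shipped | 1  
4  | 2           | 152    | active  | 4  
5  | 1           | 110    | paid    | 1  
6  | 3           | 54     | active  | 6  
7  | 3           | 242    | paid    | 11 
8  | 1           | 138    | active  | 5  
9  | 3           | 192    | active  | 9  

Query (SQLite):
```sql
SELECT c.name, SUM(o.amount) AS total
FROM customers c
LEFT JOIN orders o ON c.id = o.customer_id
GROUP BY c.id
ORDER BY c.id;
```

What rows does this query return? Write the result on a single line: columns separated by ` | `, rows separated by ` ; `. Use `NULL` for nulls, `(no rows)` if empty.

LEFT JOIN keeps every customers row; unmatched ones get NULL for orders columns.
Group by customers.id and compute SUM(o.amount). SUM over an all-NULL group is NULL.
  1: ids {3, 5, 8} → SUM(o.amount)=342
  2: ids {4} → SUM(o.amount)=152
  3: ids {1, 2, 6, 7, 9} → SUM(o.amount)=629

Vik | 342 ; Chen | 152 ; Owen | 629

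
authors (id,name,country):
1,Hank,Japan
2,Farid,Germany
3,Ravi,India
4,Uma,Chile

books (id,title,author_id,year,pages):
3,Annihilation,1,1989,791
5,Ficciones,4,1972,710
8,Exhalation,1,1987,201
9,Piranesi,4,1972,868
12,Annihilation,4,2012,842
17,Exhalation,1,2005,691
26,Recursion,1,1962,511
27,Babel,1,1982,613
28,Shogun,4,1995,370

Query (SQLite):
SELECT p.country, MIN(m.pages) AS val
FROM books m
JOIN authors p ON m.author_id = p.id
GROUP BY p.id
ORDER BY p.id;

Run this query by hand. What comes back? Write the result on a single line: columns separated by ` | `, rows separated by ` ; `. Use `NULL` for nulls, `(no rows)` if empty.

Join each books row to its authors via author_id.
Group joined rows by authors.id; compute MIN(m.pages) per group.
  1: ids {3, 8, 17, 26, 27} → MIN(m.pages)=201
  4: ids {5, 9, 12, 28} → MIN(m.pages)=370

Japan | 201 ; Chile | 370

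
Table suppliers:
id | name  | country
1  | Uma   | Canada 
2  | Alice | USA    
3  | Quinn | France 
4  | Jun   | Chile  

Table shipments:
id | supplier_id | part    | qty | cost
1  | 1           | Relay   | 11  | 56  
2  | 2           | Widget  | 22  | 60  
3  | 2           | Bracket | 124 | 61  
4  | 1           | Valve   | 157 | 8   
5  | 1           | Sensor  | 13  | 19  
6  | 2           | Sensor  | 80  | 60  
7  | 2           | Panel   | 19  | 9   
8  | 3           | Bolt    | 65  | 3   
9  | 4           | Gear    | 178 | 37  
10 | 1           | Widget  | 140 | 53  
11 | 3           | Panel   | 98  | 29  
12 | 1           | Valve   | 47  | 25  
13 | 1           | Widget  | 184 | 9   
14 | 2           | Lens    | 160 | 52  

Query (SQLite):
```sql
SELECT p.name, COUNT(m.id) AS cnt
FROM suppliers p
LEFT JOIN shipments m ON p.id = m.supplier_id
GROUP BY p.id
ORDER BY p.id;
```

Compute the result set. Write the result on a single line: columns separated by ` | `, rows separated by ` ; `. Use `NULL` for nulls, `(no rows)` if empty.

Uma | 6 ; Alice | 5 ; Quinn | 2 ; Jun | 1

LEFT JOIN keeps every suppliers row; unmatched ones get NULL for shipments columns.
Group by suppliers.id and compute COUNT(m.id). COUNT(col) of an all-NULL group is 0.
  1: ids {1, 4, 5, 10, 12, 13} → COUNT(m.id)=6
  2: ids {2, 3, 6, 7, 14} → COUNT(m.id)=5
  3: ids {8, 11} → COUNT(m.id)=2
  4: ids {9} → COUNT(m.id)=1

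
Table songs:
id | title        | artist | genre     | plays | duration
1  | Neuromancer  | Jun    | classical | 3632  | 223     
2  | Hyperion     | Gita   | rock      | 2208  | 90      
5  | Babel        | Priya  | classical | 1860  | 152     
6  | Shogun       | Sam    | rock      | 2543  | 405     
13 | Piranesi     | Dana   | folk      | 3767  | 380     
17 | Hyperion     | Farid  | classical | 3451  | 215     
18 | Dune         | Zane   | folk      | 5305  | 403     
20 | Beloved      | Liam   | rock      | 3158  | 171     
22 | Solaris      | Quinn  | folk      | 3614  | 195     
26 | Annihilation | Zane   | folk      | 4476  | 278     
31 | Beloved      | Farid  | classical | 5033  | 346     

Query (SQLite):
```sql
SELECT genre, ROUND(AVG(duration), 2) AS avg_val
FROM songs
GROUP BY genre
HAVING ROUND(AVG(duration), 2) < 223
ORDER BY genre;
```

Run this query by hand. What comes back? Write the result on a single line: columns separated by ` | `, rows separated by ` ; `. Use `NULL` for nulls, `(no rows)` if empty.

Partition songs by genre; compute ROUND(AVG(duration), 2) within each group.
HAVING: keep groups where ROUND(AVG(duration), 2) < 223.
  classical: ids {1, 5, 17, 31} → ROUND(AVG(duration), 2)=234
  folk: ids {13, 18, 22, 26} → ROUND(AVG(duration), 2)=314
  rock: ids {2, 6, 20} → ROUND(AVG(duration), 2)=222

rock | 222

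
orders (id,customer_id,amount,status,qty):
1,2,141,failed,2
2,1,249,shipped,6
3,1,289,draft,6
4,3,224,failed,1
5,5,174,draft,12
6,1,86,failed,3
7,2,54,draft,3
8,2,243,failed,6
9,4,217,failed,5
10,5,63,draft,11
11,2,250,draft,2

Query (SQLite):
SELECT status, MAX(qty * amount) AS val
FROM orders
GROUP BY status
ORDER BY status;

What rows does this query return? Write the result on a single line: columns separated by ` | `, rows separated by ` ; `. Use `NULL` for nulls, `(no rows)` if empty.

For each row compute qty * amount.
Group by status; take MAX of the expression per group.
  draft: ids {3, 5, 7, 10, 11} → MAX(qty * amount)=2088
  failed: ids {1, 4, 6, 8, 9} → MAX(qty * amount)=1458
  shipped: ids {2} → MAX(qty * amount)=1494

draft | 2088 ; failed | 1458 ; shipped | 1494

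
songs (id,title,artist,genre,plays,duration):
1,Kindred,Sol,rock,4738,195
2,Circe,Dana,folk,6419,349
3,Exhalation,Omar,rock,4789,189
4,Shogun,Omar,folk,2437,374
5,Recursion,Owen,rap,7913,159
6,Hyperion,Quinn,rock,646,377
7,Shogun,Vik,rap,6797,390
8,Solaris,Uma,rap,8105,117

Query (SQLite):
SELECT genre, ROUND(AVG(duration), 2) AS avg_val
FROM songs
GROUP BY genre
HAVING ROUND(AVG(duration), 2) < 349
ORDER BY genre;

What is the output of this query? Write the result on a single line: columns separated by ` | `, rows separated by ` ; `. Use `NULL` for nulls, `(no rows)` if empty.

Partition songs by genre; compute ROUND(AVG(duration), 2) within each group.
HAVING: keep groups where ROUND(AVG(duration), 2) < 349.
  folk: ids {2, 4} → ROUND(AVG(duration), 2)=361.5
  rap: ids {5, 7, 8} → ROUND(AVG(duration), 2)=222
  rock: ids {1, 3, 6} → ROUND(AVG(duration), 2)=253.67

rap | 222 ; rock | 253.67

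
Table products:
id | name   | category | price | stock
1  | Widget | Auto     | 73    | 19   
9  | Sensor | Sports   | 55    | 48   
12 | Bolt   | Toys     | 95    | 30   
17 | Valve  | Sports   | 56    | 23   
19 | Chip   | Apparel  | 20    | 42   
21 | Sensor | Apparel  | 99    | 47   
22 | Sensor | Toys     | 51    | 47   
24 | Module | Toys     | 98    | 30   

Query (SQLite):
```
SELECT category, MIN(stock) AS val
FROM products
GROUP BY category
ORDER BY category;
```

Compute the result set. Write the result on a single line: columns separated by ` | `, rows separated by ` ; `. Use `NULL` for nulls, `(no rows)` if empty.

Partition products by category; compute MIN(stock) within each group.
  Apparel: ids {19, 21} → MIN(stock)=42
  Auto: ids {1} → MIN(stock)=19
  Sports: ids {9, 17} → MIN(stock)=23
  Toys: ids {12, 22, 24} → MIN(stock)=30

Apparel | 42 ; Auto | 19 ; Sports | 23 ; Toys | 30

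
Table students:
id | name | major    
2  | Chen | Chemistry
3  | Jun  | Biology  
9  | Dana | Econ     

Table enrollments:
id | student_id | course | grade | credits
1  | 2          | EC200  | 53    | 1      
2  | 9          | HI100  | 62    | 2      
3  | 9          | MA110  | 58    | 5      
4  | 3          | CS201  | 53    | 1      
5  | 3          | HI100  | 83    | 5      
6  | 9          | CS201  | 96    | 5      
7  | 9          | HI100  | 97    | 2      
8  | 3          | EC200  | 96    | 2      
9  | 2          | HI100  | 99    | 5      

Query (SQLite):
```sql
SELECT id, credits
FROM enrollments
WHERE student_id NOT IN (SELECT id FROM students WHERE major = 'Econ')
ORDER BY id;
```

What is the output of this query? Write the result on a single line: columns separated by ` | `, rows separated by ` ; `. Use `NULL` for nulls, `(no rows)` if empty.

Inner query: students.id where major = 'Econ'.
Outer: keep enrollments rows whose student_id is not in that set.
Inner query → {9}

1 | 1 ; 4 | 1 ; 5 | 5 ; 8 | 2 ; 9 | 5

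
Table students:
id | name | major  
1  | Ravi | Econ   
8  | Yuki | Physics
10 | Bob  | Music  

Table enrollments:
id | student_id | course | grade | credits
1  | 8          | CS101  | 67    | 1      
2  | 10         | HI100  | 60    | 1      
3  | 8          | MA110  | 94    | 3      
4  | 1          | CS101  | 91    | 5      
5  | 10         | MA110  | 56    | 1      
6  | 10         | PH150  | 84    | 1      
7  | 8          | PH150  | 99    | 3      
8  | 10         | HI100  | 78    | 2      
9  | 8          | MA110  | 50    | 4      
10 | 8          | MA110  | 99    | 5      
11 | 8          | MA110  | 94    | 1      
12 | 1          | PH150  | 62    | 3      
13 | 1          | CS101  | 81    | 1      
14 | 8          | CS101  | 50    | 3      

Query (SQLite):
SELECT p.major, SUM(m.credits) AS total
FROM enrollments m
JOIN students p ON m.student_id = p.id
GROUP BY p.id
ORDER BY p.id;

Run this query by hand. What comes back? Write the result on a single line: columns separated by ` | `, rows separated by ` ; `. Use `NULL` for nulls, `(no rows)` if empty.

Econ | 9 ; Physics | 20 ; Music | 5

Join each enrollments row to its students via student_id.
Group joined rows by students.id; compute SUM(m.credits) per group.
  1: ids {4, 12, 13} → SUM(m.credits)=9
  8: ids {1, 3, 7, 9, 10, 11, 14} → SUM(m.credits)=20
  10: ids {2, 5, 6, 8} → SUM(m.credits)=5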